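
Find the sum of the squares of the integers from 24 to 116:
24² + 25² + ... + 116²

Use ∑_{k=1}^{n} k² = n(n+1)(2n+1)/6, then subtract the first 23 terms.
∑_{k=1}^{116} k² = 116×117×233/6 = 527046
∑_{k=1}^{23} k² = 23×24×47/6 = 4324
∑_{k=24}^{116} k² = 527046 - 4324 = 522722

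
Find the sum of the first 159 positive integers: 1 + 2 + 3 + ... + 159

Formula: ∑k = n(n+1)/2
= 159×160/2
= 25440/2
= 12720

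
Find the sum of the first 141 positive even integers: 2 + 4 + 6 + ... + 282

Sum of first n even numbers = n(n+1)
= 141×142
= 20022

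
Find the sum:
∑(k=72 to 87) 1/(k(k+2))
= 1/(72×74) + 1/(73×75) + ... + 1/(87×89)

Partial fractions: 1/(k(k+2)) = (1/2)[1/k - 1/(k+2)]
Telescoping leaves the first two and last two terms:
= (1/2)[1/72 + 1/73 - 1/88 - 1/89]
= 12833/5145624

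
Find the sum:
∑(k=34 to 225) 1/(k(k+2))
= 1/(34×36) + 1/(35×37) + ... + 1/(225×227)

Partial fractions: 1/(k(k+2)) = (1/2)[1/k - 1/(k+2)]
Telescoping leaves the first two and last two terms:
= (1/2)[1/34 + 1/35 - 1/226 - 1/227]
= 375096/15262345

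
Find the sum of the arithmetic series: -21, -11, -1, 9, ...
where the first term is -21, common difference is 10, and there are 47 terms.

Sₙ = n/2 × (first + last)
Last term = a + (n-1)d = -21 + (47-1)×10 = 439
S_47 = 47/2 × (-21 + 439)
S_47 = 47/2 × 418 = 9823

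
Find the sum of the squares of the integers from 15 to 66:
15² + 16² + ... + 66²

Use ∑_{k=1}^{n} k² = n(n+1)(2n+1)/6, then subtract the first 14 terms.
∑_{k=1}^{66} k² = 66×67×133/6 = 98021
∑_{k=1}^{14} k² = 14×15×29/6 = 1015
∑_{k=15}^{66} k² = 98021 - 1015 = 97006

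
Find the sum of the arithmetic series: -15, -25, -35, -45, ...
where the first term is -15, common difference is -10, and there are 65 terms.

Sₙ = n/2 × (first + last)
Last term = a + (n-1)d = -15 + (65-1)×(-10) = -655
S_65 = 65/2 × (-15 + (-655))
S_65 = 65/2 × (-670) = -21775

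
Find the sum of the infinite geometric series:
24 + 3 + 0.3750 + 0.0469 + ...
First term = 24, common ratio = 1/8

For |r| < 1, S = a / (1 - r)
S = 24 / (1 - (1/8))
S = 24 / (7/8)
S = 192/7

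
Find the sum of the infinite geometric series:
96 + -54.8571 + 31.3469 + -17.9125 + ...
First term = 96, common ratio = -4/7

For |r| < 1, S = a / (1 - r)
S = 96 / (1 - (-4/7))
S = 96 / (11/7)
S = 672/11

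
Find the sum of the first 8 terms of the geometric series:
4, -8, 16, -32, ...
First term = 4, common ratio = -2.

Sₙ = a(1 - rⁿ) / (1 - r)
S_8 = 4(1 - (-2)^8) / (1 - (-2))
S_8 = 4(1 - 256) / (3)
S_8 = -340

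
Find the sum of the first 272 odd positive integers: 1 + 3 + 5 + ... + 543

Sum of first n odd numbers = n²
= 272²
= 73984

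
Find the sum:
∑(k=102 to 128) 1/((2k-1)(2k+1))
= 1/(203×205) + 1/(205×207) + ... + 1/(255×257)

Partial fractions: 1/((2k-1)(2k+1)) = (1/2)[1/(2k-1) - 1/(2k+1)]
The series telescopes:
= (1/2)[1/203 - 1/257]
= 27/52171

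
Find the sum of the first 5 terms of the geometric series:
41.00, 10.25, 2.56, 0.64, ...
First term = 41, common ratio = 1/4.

Sₙ = a(1 - rⁿ) / (1 - r)
S_5 = 41(1 - (1/4)^5) / (1 - (1/4))
S_5 = 41(1 - (1/1024)) / (3/4)
S_5 = 13981/256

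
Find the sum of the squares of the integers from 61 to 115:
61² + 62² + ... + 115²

Use ∑_{k=1}^{n} k² = n(n+1)(2n+1)/6, then subtract the first 60 terms.
∑_{k=1}^{115} k² = 115×116×231/6 = 513590
∑_{k=1}^{60} k² = 60×61×121/6 = 73810
∑_{k=61}^{115} k² = 513590 - 73810 = 439780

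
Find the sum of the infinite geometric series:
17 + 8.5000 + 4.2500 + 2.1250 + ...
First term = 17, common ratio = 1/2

For |r| < 1, S = a / (1 - r)
S = 17 / (1 - (1/2))
S = 17 / (1/2)
S = 34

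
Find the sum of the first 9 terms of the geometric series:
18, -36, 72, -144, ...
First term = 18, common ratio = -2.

Sₙ = a(1 - rⁿ) / (1 - r)
S_9 = 18(1 - (-2)^9) / (1 - (-2))
S_9 = 18(1 - (-512)) / (3)
S_9 = 3078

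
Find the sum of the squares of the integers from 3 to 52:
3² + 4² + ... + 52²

Use ∑_{k=1}^{n} k² = n(n+1)(2n+1)/6, then subtract the first 2 terms.
∑_{k=1}^{52} k² = 52×53×105/6 = 48230
∑_{k=1}^{2} k² = 2×3×5/6 = 5
∑_{k=3}^{52} k² = 48230 - 5 = 48225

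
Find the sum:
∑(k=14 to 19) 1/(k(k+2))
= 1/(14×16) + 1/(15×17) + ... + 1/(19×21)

Partial fractions: 1/(k(k+2)) = (1/2)[1/k - 1/(k+2)]
Telescoping leaves the first two and last two terms:
= (1/2)[1/14 + 1/15 - 1/20 - 1/21]
= 17/840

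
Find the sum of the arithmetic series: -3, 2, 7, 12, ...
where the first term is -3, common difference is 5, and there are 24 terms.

Sₙ = n/2 × (first + last)
Last term = a + (n-1)d = -3 + (24-1)×5 = 112
S_24 = 24/2 × (-3 + 112)
S_24 = 24/2 × 109 = 1308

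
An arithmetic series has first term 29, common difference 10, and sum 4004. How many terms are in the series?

Using S = n/2 × [2a + (n-1)d]
4004 = n/2 × [2(29) + (n-1)(10)]
4004 = n/2 × [58 + 10n - 10]
8008 = n × [48 + 10n]
10n² + (48)n - 8008 = 0
Discriminant: Δ = (48)² - 4(10)(-8008) = 2304 + 320320 = 322624
√Δ = 568
n = [-(48) + √Δ] / (2·10) = (-48 + 568) / 20 = 520 / 20 = 26
(The negative root is discarded since n must be a positive integer.)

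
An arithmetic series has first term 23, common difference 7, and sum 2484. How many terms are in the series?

Using S = n/2 × [2a + (n-1)d]
2484 = n/2 × [2(23) + (n-1)(7)]
2484 = n/2 × [46 + 7n - 7]
4968 = n × [39 + 7n]
7n² + (39)n - 4968 = 0
Discriminant: Δ = (39)² - 4(7)(-4968) = 1521 + 139104 = 140625
√Δ = 375
n = [-(39) + √Δ] / (2·7) = (-39 + 375) / 14 = 336 / 14 = 24
(The negative root is discarded since n must be a positive integer.)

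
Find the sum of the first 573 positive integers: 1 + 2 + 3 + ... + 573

Formula: ∑k = n(n+1)/2
= 573×574/2
= 328902/2
= 164451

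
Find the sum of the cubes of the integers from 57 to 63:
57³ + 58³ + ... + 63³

Use ∑_{k=1}^{n} k³ = [n(n+1)/2]², then subtract the first 56 terms.
∑_{k=1}^{63} k³ = [63×64/2]² = 2016² = 4064256
∑_{k=1}^{56} k³ = [56×57/2]² = 1596² = 2547216
∑_{k=57}^{63} k³ = 4064256 - 2547216 = 1517040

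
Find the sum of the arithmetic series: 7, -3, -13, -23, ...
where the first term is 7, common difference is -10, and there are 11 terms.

Sₙ = n/2 × (first + last)
Last term = a + (n-1)d = 7 + (11-1)×(-10) = -93
S_11 = 11/2 × (7 + (-93))
S_11 = 11/2 × (-86) = -473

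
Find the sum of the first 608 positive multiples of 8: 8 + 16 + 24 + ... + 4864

Factor out 8: = 8(1 + 2 + ... + 608) = 8 × n(n+1)/2
= 8 × 608×609/2
= 8 × 185136
= 1481088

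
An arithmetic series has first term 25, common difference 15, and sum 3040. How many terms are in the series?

Using S = n/2 × [2a + (n-1)d]
3040 = n/2 × [2(25) + (n-1)(15)]
3040 = n/2 × [50 + 15n - 15]
6080 = n × [35 + 15n]
15n² + (35)n - 6080 = 0
Discriminant: Δ = (35)² - 4(15)(-6080) = 1225 + 364800 = 366025
√Δ = 605
n = [-(35) + √Δ] / (2·15) = (-35 + 605) / 30 = 570 / 30 = 19
(The negative root is discarded since n must be a positive integer.)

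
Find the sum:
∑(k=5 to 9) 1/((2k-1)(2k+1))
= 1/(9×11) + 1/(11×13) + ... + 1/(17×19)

Partial fractions: 1/((2k-1)(2k+1)) = (1/2)[1/(2k-1) - 1/(2k+1)]
The series telescopes:
= (1/2)[1/9 - 1/19]
= 5/171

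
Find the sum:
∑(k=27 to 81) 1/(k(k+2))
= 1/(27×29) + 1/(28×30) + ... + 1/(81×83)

Partial fractions: 1/(k(k+2)) = (1/2)[1/k - 1/(k+2)]
Telescoping leaves the first two and last two terms:
= (1/2)[1/27 + 1/28 - 1/82 - 1/83]
= 124795/5145336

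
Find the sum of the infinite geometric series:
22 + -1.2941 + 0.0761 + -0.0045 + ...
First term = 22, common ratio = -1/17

For |r| < 1, S = a / (1 - r)
S = 22 / (1 - (-1/17))
S = 22 / (18/17)
S = 187/9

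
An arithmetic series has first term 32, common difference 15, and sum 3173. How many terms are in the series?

Using S = n/2 × [2a + (n-1)d]
3173 = n/2 × [2(32) + (n-1)(15)]
3173 = n/2 × [64 + 15n - 15]
6346 = n × [49 + 15n]
15n² + (49)n - 6346 = 0
Discriminant: Δ = (49)² - 4(15)(-6346) = 2401 + 380760 = 383161
√Δ = 619
n = [-(49) + √Δ] / (2·15) = (-49 + 619) / 30 = 570 / 30 = 19
(The negative root is discarded since n must be a positive integer.)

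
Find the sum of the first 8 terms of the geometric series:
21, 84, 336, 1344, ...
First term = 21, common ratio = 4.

Sₙ = a(1 - rⁿ) / (1 - r)
S_8 = 21(1 - 4^8) / (1 - 4)
S_8 = 21(1 - 65536) / (-3)
S_8 = 458745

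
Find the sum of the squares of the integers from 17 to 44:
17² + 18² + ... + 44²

Use ∑_{k=1}^{n} k² = n(n+1)(2n+1)/6, then subtract the first 16 terms.
∑_{k=1}^{44} k² = 44×45×89/6 = 29370
∑_{k=1}^{16} k² = 16×17×33/6 = 1496
∑_{k=17}^{44} k² = 29370 - 1496 = 27874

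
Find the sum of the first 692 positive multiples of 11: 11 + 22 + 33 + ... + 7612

Factor out 11: = 11(1 + 2 + ... + 692) = 11 × n(n+1)/2
= 11 × 692×693/2
= 11 × 239778
= 2637558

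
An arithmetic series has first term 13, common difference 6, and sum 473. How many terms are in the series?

Using S = n/2 × [2a + (n-1)d]
473 = n/2 × [2(13) + (n-1)(6)]
473 = n/2 × [26 + 6n - 6]
946 = n × [20 + 6n]
6n² + (20)n - 946 = 0
Discriminant: Δ = (20)² - 4(6)(-946) = 400 + 22704 = 23104
√Δ = 152
n = [-(20) + √Δ] / (2·6) = (-20 + 152) / 12 = 132 / 12 = 11
(The negative root is discarded since n must be a positive integer.)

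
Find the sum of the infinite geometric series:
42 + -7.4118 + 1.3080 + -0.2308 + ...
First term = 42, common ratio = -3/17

For |r| < 1, S = a / (1 - r)
S = 42 / (1 - (-3/17))
S = 42 / (20/17)
S = 357/10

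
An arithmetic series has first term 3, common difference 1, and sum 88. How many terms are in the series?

Using S = n/2 × [2a + (n-1)d]
88 = n/2 × [2(3) + (n-1)(1)]
88 = n/2 × [6 + 1n - 1]
176 = n × [5 + 1n]
1n² + (5)n - 176 = 0
Discriminant: Δ = (5)² - 4(1)(-176) = 25 + 704 = 729
√Δ = 27
n = [-(5) + √Δ] / (2·1) = (-5 + 27) / 2 = 22 / 2 = 11
(The negative root is discarded since n must be a positive integer.)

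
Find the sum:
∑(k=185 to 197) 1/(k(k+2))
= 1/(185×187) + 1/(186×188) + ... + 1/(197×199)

Partial fractions: 1/(k(k+2)) = (1/2)[1/k - 1/(k+2)]
Telescoping leaves the first two and last two terms:
= (1/2)[1/185 + 1/186 - 1/198 - 1/199]
= 79781/225970470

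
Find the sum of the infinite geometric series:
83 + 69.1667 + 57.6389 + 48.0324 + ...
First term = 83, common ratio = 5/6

For |r| < 1, S = a / (1 - r)
S = 83 / (1 - (5/6))
S = 83 / (1/6)
S = 498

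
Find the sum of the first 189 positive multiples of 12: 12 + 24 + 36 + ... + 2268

Factor out 12: = 12(1 + 2 + ... + 189) = 12 × n(n+1)/2
= 12 × 189×190/2
= 12 × 17955
= 215460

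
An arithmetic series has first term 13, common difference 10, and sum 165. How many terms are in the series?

Using S = n/2 × [2a + (n-1)d]
165 = n/2 × [2(13) + (n-1)(10)]
165 = n/2 × [26 + 10n - 10]
330 = n × [16 + 10n]
10n² + (16)n - 330 = 0
Discriminant: Δ = (16)² - 4(10)(-330) = 256 + 13200 = 13456
√Δ = 116
n = [-(16) + √Δ] / (2·10) = (-16 + 116) / 20 = 100 / 20 = 5
(The negative root is discarded since n must be a positive integer.)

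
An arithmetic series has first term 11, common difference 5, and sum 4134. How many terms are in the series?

Using S = n/2 × [2a + (n-1)d]
4134 = n/2 × [2(11) + (n-1)(5)]
4134 = n/2 × [22 + 5n - 5]
8268 = n × [17 + 5n]
5n² + (17)n - 8268 = 0
Discriminant: Δ = (17)² - 4(5)(-8268) = 289 + 165360 = 165649
√Δ = 407
n = [-(17) + √Δ] / (2·5) = (-17 + 407) / 10 = 390 / 10 = 39
(The negative root is discarded since n must be a positive integer.)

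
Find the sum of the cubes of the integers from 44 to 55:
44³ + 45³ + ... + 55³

Use ∑_{k=1}^{n} k³ = [n(n+1)/2]², then subtract the first 43 terms.
∑_{k=1}^{55} k³ = [55×56/2]² = 1540² = 2371600
∑_{k=1}^{43} k³ = [43×44/2]² = 946² = 894916
∑_{k=44}^{55} k³ = 2371600 - 894916 = 1476684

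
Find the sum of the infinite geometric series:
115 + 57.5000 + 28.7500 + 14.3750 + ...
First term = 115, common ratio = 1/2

For |r| < 1, S = a / (1 - r)
S = 115 / (1 - (1/2))
S = 115 / (1/2)
S = 230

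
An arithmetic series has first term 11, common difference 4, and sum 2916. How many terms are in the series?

Using S = n/2 × [2a + (n-1)d]
2916 = n/2 × [2(11) + (n-1)(4)]
2916 = n/2 × [22 + 4n - 4]
5832 = n × [18 + 4n]
4n² + (18)n - 5832 = 0
Discriminant: Δ = (18)² - 4(4)(-5832) = 324 + 93312 = 93636
√Δ = 306
n = [-(18) + √Δ] / (2·4) = (-18 + 306) / 8 = 288 / 8 = 36
(The negative root is discarded since n must be a positive integer.)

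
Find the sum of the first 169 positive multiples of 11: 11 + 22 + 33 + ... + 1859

Factor out 11: = 11(1 + 2 + ... + 169) = 11 × n(n+1)/2
= 11 × 169×170/2
= 11 × 14365
= 158015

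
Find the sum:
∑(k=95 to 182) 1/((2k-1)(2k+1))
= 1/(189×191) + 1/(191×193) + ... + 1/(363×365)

Partial fractions: 1/((2k-1)(2k+1)) = (1/2)[1/(2k-1) - 1/(2k+1)]
The series telescopes:
= (1/2)[1/189 - 1/365]
= 88/68985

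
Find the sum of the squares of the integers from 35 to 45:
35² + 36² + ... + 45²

Use ∑_{k=1}^{n} k² = n(n+1)(2n+1)/6, then subtract the first 34 terms.
∑_{k=1}^{45} k² = 45×46×91/6 = 31395
∑_{k=1}^{34} k² = 34×35×69/6 = 13685
∑_{k=35}^{45} k² = 31395 - 13685 = 17710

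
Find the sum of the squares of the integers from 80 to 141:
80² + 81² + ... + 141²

Use ∑_{k=1}^{n} k² = n(n+1)(2n+1)/6, then subtract the first 79 terms.
∑_{k=1}^{141} k² = 141×142×283/6 = 944371
∑_{k=1}^{79} k² = 79×80×159/6 = 167480
∑_{k=80}^{141} k² = 944371 - 167480 = 776891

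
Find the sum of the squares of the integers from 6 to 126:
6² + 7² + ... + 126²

Use ∑_{k=1}^{n} k² = n(n+1)(2n+1)/6, then subtract the first 5 terms.
∑_{k=1}^{126} k² = 126×127×253/6 = 674751
∑_{k=1}^{5} k² = 5×6×11/6 = 55
∑_{k=6}^{126} k² = 674751 - 55 = 674696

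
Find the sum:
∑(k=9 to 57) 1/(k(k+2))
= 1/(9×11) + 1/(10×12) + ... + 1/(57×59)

Partial fractions: 1/(k(k+2)) = (1/2)[1/k - 1/(k+2)]
Telescoping leaves the first two and last two terms:
= (1/2)[1/9 + 1/10 - 1/58 - 1/59]
= 6811/76995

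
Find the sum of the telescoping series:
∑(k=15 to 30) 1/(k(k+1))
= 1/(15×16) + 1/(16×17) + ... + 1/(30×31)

Partial fractions: 1/(k(k+1)) = 1/k - 1/(k+1)
The series telescopes:
= (1/15 - 1/16) + (1/16 - 1/17) + ... + (1/30 - 1/31)
= 1/15 - 1/31
= 16/465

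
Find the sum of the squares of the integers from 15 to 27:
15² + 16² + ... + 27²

Use ∑_{k=1}^{n} k² = n(n+1)(2n+1)/6, then subtract the first 14 terms.
∑_{k=1}^{27} k² = 27×28×55/6 = 6930
∑_{k=1}^{14} k² = 14×15×29/6 = 1015
∑_{k=15}^{27} k² = 6930 - 1015 = 5915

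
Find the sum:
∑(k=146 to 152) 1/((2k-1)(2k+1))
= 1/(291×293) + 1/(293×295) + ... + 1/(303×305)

Partial fractions: 1/((2k-1)(2k+1)) = (1/2)[1/(2k-1) - 1/(2k+1)]
The series telescopes:
= (1/2)[1/291 - 1/305]
= 7/88755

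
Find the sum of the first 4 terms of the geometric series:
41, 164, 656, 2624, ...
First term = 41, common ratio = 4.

Sₙ = a(1 - rⁿ) / (1 - r)
S_4 = 41(1 - 4^4) / (1 - 4)
S_4 = 41(1 - 256) / (-3)
S_4 = 3485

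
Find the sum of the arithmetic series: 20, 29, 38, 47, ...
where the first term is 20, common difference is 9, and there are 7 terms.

Sₙ = n/2 × (first + last)
Last term = a + (n-1)d = 20 + (7-1)×9 = 74
S_7 = 7/2 × (20 + 74)
S_7 = 7/2 × 94 = 329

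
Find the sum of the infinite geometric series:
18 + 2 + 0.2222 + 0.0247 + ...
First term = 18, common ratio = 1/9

For |r| < 1, S = a / (1 - r)
S = 18 / (1 - (1/9))
S = 18 / (8/9)
S = 81/4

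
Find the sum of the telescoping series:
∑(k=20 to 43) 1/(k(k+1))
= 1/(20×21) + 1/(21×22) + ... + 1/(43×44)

Partial fractions: 1/(k(k+1)) = 1/k - 1/(k+1)
The series telescopes:
= (1/20 - 1/21) + (1/21 - 1/22) + ... + (1/43 - 1/44)
= 1/20 - 1/44
= 3/110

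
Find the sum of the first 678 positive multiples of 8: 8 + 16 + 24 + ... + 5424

Factor out 8: = 8(1 + 2 + ... + 678) = 8 × n(n+1)/2
= 8 × 678×679/2
= 8 × 230181
= 1841448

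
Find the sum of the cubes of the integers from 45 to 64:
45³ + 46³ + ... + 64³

Use ∑_{k=1}^{n} k³ = [n(n+1)/2]², then subtract the first 44 terms.
∑_{k=1}^{64} k³ = [64×65/2]² = 2080² = 4326400
∑_{k=1}^{44} k³ = [44×45/2]² = 990² = 980100
∑_{k=45}^{64} k³ = 4326400 - 980100 = 3346300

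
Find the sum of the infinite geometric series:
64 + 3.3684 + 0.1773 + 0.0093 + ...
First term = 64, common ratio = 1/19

For |r| < 1, S = a / (1 - r)
S = 64 / (1 - (1/19))
S = 64 / (18/19)
S = 608/9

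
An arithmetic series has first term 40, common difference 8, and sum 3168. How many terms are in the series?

Using S = n/2 × [2a + (n-1)d]
3168 = n/2 × [2(40) + (n-1)(8)]
3168 = n/2 × [80 + 8n - 8]
6336 = n × [72 + 8n]
8n² + (72)n - 6336 = 0
Discriminant: Δ = (72)² - 4(8)(-6336) = 5184 + 202752 = 207936
√Δ = 456
n = [-(72) + √Δ] / (2·8) = (-72 + 456) / 16 = 384 / 16 = 24
(The negative root is discarded since n must be a positive integer.)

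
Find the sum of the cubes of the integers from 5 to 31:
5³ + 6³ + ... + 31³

Use ∑_{k=1}^{n} k³ = [n(n+1)/2]², then subtract the first 4 terms.
∑_{k=1}^{31} k³ = [31×32/2]² = 496² = 246016
∑_{k=1}^{4} k³ = [4×5/2]² = 10² = 100
∑_{k=5}^{31} k³ = 246016 - 100 = 245916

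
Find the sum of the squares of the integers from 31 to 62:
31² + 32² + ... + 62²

Use ∑_{k=1}^{n} k² = n(n+1)(2n+1)/6, then subtract the first 30 terms.
∑_{k=1}^{62} k² = 62×63×125/6 = 81375
∑_{k=1}^{30} k² = 30×31×61/6 = 9455
∑_{k=31}^{62} k² = 81375 - 9455 = 71920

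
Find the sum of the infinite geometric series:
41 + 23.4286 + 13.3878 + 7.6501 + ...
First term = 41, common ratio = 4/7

For |r| < 1, S = a / (1 - r)
S = 41 / (1 - (4/7))
S = 41 / (3/7)
S = 287/3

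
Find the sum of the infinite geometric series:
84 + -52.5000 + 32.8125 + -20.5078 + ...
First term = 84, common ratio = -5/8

For |r| < 1, S = a / (1 - r)
S = 84 / (1 - (-5/8))
S = 84 / (13/8)
S = 672/13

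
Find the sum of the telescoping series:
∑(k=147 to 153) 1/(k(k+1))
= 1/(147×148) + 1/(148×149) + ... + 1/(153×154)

Partial fractions: 1/(k(k+1)) = 1/k - 1/(k+1)
The series telescopes:
= (1/147 - 1/148) + (1/148 - 1/149) + ... + (1/153 - 1/154)
= 1/147 - 1/154
= 1/3234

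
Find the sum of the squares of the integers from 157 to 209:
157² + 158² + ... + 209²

Use ∑_{k=1}^{n} k² = n(n+1)(2n+1)/6, then subtract the first 156 terms.
∑_{k=1}^{209} k² = 209×210×419/6 = 3064985
∑_{k=1}^{156} k² = 156×157×313/6 = 1277666
∑_{k=157}^{209} k² = 3064985 - 1277666 = 1787319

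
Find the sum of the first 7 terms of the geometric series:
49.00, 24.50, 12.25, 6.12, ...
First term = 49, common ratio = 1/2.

Sₙ = a(1 - rⁿ) / (1 - r)
S_7 = 49(1 - (1/2)^7) / (1 - (1/2))
S_7 = 49(1 - (1/128)) / (1/2)
S_7 = 6223/64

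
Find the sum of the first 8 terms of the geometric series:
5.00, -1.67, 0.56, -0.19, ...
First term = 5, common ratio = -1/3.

Sₙ = a(1 - rⁿ) / (1 - r)
S_8 = 5(1 - (-1/3)^8) / (1 - (-1/3))
S_8 = 5(1 - (1/6561)) / (4/3)
S_8 = 8200/2187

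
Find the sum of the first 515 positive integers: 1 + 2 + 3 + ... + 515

Formula: ∑k = n(n+1)/2
= 515×516/2
= 265740/2
= 132870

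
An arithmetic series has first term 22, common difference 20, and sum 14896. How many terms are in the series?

Using S = n/2 × [2a + (n-1)d]
14896 = n/2 × [2(22) + (n-1)(20)]
14896 = n/2 × [44 + 20n - 20]
29792 = n × [24 + 20n]
20n² + (24)n - 29792 = 0
Discriminant: Δ = (24)² - 4(20)(-29792) = 576 + 2383360 = 2383936
√Δ = 1544
n = [-(24) + √Δ] / (2·20) = (-24 + 1544) / 40 = 1520 / 40 = 38
(The negative root is discarded since n must be a positive integer.)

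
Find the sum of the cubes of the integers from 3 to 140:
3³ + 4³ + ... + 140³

Use ∑_{k=1}^{n} k³ = [n(n+1)/2]², then subtract the first 2 terms.
∑_{k=1}^{140} k³ = [140×141/2]² = 9870² = 97416900
∑_{k=1}^{2} k³ = [2×3/2]² = 3² = 9
∑_{k=3}^{140} k³ = 97416900 - 9 = 97416891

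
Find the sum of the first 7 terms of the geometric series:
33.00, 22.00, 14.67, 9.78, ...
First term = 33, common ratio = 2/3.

Sₙ = a(1 - rⁿ) / (1 - r)
S_7 = 33(1 - (2/3)^7) / (1 - (2/3))
S_7 = 33(1 - (128/2187)) / (1/3)
S_7 = 22649/243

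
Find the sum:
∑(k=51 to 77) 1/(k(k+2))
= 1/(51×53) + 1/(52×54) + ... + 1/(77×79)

Partial fractions: 1/(k(k+2)) = (1/2)[1/k - 1/(k+2)]
Telescoping leaves the first two and last two terms:
= (1/2)[1/51 + 1/52 - 1/78 - 1/79]
= 933/139672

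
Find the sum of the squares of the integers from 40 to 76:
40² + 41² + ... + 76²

Use ∑_{k=1}^{n} k² = n(n+1)(2n+1)/6, then subtract the first 39 terms.
∑_{k=1}^{76} k² = 76×77×153/6 = 149226
∑_{k=1}^{39} k² = 39×40×79/6 = 20540
∑_{k=40}^{76} k² = 149226 - 20540 = 128686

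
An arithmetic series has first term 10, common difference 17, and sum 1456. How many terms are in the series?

Using S = n/2 × [2a + (n-1)d]
1456 = n/2 × [2(10) + (n-1)(17)]
1456 = n/2 × [20 + 17n - 17]
2912 = n × [3 + 17n]
17n² + (3)n - 2912 = 0
Discriminant: Δ = (3)² - 4(17)(-2912) = 9 + 198016 = 198025
√Δ = 445
n = [-(3) + √Δ] / (2·17) = (-3 + 445) / 34 = 442 / 34 = 13
(The negative root is discarded since n must be a positive integer.)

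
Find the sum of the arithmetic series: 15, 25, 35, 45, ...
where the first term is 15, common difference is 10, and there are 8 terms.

Sₙ = n/2 × (first + last)
Last term = a + (n-1)d = 15 + (8-1)×10 = 85
S_8 = 8/2 × (15 + 85)
S_8 = 8/2 × 100 = 400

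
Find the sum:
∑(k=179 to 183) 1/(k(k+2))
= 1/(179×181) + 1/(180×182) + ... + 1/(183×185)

Partial fractions: 1/(k(k+2)) = (1/2)[1/k - 1/(k+2)]
Telescoping leaves the first two and last two terms:
= (1/2)[1/179 + 1/180 - 1/184 - 1/185]
= 16559/109676880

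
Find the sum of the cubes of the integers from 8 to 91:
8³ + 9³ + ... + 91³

Use ∑_{k=1}^{n} k³ = [n(n+1)/2]², then subtract the first 7 terms.
∑_{k=1}^{91} k³ = [91×92/2]² = 4186² = 17522596
∑_{k=1}^{7} k³ = [7×8/2]² = 28² = 784
∑_{k=8}^{91} k³ = 17522596 - 784 = 17521812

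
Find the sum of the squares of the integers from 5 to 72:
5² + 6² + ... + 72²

Use ∑_{k=1}^{n} k² = n(n+1)(2n+1)/6, then subtract the first 4 terms.
∑_{k=1}^{72} k² = 72×73×145/6 = 127020
∑_{k=1}^{4} k² = 4×5×9/6 = 30
∑_{k=5}^{72} k² = 127020 - 30 = 126990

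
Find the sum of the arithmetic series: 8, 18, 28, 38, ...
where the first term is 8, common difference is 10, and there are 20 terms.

Sₙ = n/2 × (first + last)
Last term = a + (n-1)d = 8 + (20-1)×10 = 198
S_20 = 20/2 × (8 + 198)
S_20 = 20/2 × 206 = 2060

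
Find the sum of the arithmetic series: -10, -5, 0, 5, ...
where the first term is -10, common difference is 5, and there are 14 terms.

Sₙ = n/2 × (first + last)
Last term = a + (n-1)d = -10 + (14-1)×5 = 55
S_14 = 14/2 × (-10 + 55)
S_14 = 14/2 × 45 = 315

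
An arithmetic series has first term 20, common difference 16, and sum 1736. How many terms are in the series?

Using S = n/2 × [2a + (n-1)d]
1736 = n/2 × [2(20) + (n-1)(16)]
1736 = n/2 × [40 + 16n - 16]
3472 = n × [24 + 16n]
16n² + (24)n - 3472 = 0
Discriminant: Δ = (24)² - 4(16)(-3472) = 576 + 222208 = 222784
√Δ = 472
n = [-(24) + √Δ] / (2·16) = (-24 + 472) / 32 = 448 / 32 = 14
(The negative root is discarded since n must be a positive integer.)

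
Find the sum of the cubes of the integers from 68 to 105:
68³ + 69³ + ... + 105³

Use ∑_{k=1}^{n} k³ = [n(n+1)/2]², then subtract the first 67 terms.
∑_{k=1}^{105} k³ = [105×106/2]² = 5565² = 30969225
∑_{k=1}^{67} k³ = [67×68/2]² = 2278² = 5189284
∑_{k=68}^{105} k³ = 30969225 - 5189284 = 25779941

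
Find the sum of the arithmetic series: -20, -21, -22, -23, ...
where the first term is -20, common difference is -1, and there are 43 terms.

Sₙ = n/2 × (first + last)
Last term = a + (n-1)d = -20 + (43-1)×(-1) = -62
S_43 = 43/2 × (-20 + (-62))
S_43 = 43/2 × (-82) = -1763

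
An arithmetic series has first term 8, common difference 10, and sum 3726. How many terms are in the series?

Using S = n/2 × [2a + (n-1)d]
3726 = n/2 × [2(8) + (n-1)(10)]
3726 = n/2 × [16 + 10n - 10]
7452 = n × [6 + 10n]
10n² + (6)n - 7452 = 0
Discriminant: Δ = (6)² - 4(10)(-7452) = 36 + 298080 = 298116
√Δ = 546
n = [-(6) + √Δ] / (2·10) = (-6 + 546) / 20 = 540 / 20 = 27
(The negative root is discarded since n must be a positive integer.)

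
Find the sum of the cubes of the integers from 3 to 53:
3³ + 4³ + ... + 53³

Use ∑_{k=1}^{n} k³ = [n(n+1)/2]², then subtract the first 2 terms.
∑_{k=1}^{53} k³ = [53×54/2]² = 1431² = 2047761
∑_{k=1}^{2} k³ = [2×3/2]² = 3² = 9
∑_{k=3}^{53} k³ = 2047761 - 9 = 2047752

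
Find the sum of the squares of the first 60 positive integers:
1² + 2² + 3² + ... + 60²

Formula: ∑k² = n(n+1)(2n+1)/6
= 60×61×121/6
= 442860/6
= 73810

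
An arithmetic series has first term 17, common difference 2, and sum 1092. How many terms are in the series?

Using S = n/2 × [2a + (n-1)d]
1092 = n/2 × [2(17) + (n-1)(2)]
1092 = n/2 × [34 + 2n - 2]
2184 = n × [32 + 2n]
2n² + (32)n - 2184 = 0
Discriminant: Δ = (32)² - 4(2)(-2184) = 1024 + 17472 = 18496
√Δ = 136
n = [-(32) + √Δ] / (2·2) = (-32 + 136) / 4 = 104 / 4 = 26
(The negative root is discarded since n must be a positive integer.)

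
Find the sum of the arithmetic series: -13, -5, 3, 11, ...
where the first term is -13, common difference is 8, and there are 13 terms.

Sₙ = n/2 × (first + last)
Last term = a + (n-1)d = -13 + (13-1)×8 = 83
S_13 = 13/2 × (-13 + 83)
S_13 = 13/2 × 70 = 455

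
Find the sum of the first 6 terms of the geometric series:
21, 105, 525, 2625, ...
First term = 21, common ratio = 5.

Sₙ = a(1 - rⁿ) / (1 - r)
S_6 = 21(1 - 5^6) / (1 - 5)
S_6 = 21(1 - 15625) / (-4)
S_6 = 82026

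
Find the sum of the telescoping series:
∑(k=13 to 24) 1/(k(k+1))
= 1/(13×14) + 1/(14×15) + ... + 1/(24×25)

Partial fractions: 1/(k(k+1)) = 1/k - 1/(k+1)
The series telescopes:
= (1/13 - 1/14) + (1/14 - 1/15) + ... + (1/24 - 1/25)
= 1/13 - 1/25
= 12/325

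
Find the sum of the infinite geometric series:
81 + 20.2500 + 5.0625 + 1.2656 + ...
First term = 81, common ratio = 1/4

For |r| < 1, S = a / (1 - r)
S = 81 / (1 - (1/4))
S = 81 / (3/4)
S = 108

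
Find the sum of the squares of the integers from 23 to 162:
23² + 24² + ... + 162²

Use ∑_{k=1}^{n} k² = n(n+1)(2n+1)/6, then subtract the first 22 terms.
∑_{k=1}^{162} k² = 162×163×325/6 = 1430325
∑_{k=1}^{22} k² = 22×23×45/6 = 3795
∑_{k=23}^{162} k² = 1430325 - 3795 = 1426530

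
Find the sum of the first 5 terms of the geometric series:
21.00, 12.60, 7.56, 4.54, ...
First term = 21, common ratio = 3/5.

Sₙ = a(1 - rⁿ) / (1 - r)
S_5 = 21(1 - (3/5)^5) / (1 - (3/5))
S_5 = 21(1 - (243/3125)) / (2/5)
S_5 = 30261/625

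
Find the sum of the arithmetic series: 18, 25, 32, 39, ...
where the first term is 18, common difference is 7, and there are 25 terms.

Sₙ = n/2 × (first + last)
Last term = a + (n-1)d = 18 + (25-1)×7 = 186
S_25 = 25/2 × (18 + 186)
S_25 = 25/2 × 204 = 2550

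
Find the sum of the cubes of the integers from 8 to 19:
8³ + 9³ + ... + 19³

Use ∑_{k=1}^{n} k³ = [n(n+1)/2]², then subtract the first 7 terms.
∑_{k=1}^{19} k³ = [19×20/2]² = 190² = 36100
∑_{k=1}^{7} k³ = [7×8/2]² = 28² = 784
∑_{k=8}^{19} k³ = 36100 - 784 = 35316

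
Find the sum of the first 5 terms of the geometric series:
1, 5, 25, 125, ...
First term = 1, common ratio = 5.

Sₙ = a(1 - rⁿ) / (1 - r)
S_5 = 1(1 - 5^5) / (1 - 5)
S_5 = 1(1 - 3125) / (-4)
S_5 = 781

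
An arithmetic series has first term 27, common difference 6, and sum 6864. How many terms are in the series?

Using S = n/2 × [2a + (n-1)d]
6864 = n/2 × [2(27) + (n-1)(6)]
6864 = n/2 × [54 + 6n - 6]
13728 = n × [48 + 6n]
6n² + (48)n - 13728 = 0
Discriminant: Δ = (48)² - 4(6)(-13728) = 2304 + 329472 = 331776
√Δ = 576
n = [-(48) + √Δ] / (2·6) = (-48 + 576) / 12 = 528 / 12 = 44
(The negative root is discarded since n must be a positive integer.)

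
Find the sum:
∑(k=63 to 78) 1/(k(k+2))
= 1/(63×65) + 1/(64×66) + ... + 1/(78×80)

Partial fractions: 1/(k(k+2)) = (1/2)[1/k - 1/(k+2)]
Telescoping leaves the first two and last two terms:
= (1/2)[1/63 + 1/64 - 1/79 - 1/80]
= 10097/3185280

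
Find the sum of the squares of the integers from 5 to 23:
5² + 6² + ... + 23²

Use ∑_{k=1}^{n} k² = n(n+1)(2n+1)/6, then subtract the first 4 terms.
∑_{k=1}^{23} k² = 23×24×47/6 = 4324
∑_{k=1}^{4} k² = 4×5×9/6 = 30
∑_{k=5}^{23} k² = 4324 - 30 = 4294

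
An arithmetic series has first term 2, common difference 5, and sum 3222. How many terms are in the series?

Using S = n/2 × [2a + (n-1)d]
3222 = n/2 × [2(2) + (n-1)(5)]
3222 = n/2 × [4 + 5n - 5]
6444 = n × [-1 + 5n]
5n² + (-1)n - 6444 = 0
Discriminant: Δ = (-1)² - 4(5)(-6444) = 1 + 128880 = 128881
√Δ = 359
n = [-(-1) + √Δ] / (2·5) = (1 + 359) / 10 = 360 / 10 = 36
(The negative root is discarded since n must be a positive integer.)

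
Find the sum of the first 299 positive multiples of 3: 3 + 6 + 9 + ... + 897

Factor out 3: = 3(1 + 2 + ... + 299) = 3 × n(n+1)/2
= 3 × 299×300/2
= 3 × 44850
= 134550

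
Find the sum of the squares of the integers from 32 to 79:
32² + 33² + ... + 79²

Use ∑_{k=1}^{n} k² = n(n+1)(2n+1)/6, then subtract the first 31 terms.
∑_{k=1}^{79} k² = 79×80×159/6 = 167480
∑_{k=1}^{31} k² = 31×32×63/6 = 10416
∑_{k=32}^{79} k² = 167480 - 10416 = 157064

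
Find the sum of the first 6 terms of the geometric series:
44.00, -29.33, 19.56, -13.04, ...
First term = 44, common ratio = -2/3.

Sₙ = a(1 - rⁿ) / (1 - r)
S_6 = 44(1 - (-2/3)^6) / (1 - (-2/3))
S_6 = 44(1 - (64/729)) / (5/3)
S_6 = 5852/243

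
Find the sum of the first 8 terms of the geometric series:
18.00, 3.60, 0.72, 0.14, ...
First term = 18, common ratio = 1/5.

Sₙ = a(1 - rⁿ) / (1 - r)
S_8 = 18(1 - (1/5)^8) / (1 - (1/5))
S_8 = 18(1 - (1/390625)) / (4/5)
S_8 = 1757808/78125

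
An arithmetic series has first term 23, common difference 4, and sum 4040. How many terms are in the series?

Using S = n/2 × [2a + (n-1)d]
4040 = n/2 × [2(23) + (n-1)(4)]
4040 = n/2 × [46 + 4n - 4]
8080 = n × [42 + 4n]
4n² + (42)n - 8080 = 0
Discriminant: Δ = (42)² - 4(4)(-8080) = 1764 + 129280 = 131044
√Δ = 362
n = [-(42) + √Δ] / (2·4) = (-42 + 362) / 8 = 320 / 8 = 40
(The negative root is discarded since n must be a positive integer.)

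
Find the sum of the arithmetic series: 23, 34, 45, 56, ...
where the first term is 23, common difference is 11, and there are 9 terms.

Sₙ = n/2 × (first + last)
Last term = a + (n-1)d = 23 + (9-1)×11 = 111
S_9 = 9/2 × (23 + 111)
S_9 = 9/2 × 134 = 603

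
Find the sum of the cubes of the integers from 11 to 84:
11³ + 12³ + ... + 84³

Use ∑_{k=1}^{n} k³ = [n(n+1)/2]², then subtract the first 10 terms.
∑_{k=1}^{84} k³ = [84×85/2]² = 3570² = 12744900
∑_{k=1}^{10} k³ = [10×11/2]² = 55² = 3025
∑_{k=11}^{84} k³ = 12744900 - 3025 = 12741875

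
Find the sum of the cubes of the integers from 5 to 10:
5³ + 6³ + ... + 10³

Use ∑_{k=1}^{n} k³ = [n(n+1)/2]², then subtract the first 4 terms.
∑_{k=1}^{10} k³ = [10×11/2]² = 55² = 3025
∑_{k=1}^{4} k³ = [4×5/2]² = 10² = 100
∑_{k=5}^{10} k³ = 3025 - 100 = 2925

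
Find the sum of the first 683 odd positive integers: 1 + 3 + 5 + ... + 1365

Sum of first n odd numbers = n²
= 683²
= 466489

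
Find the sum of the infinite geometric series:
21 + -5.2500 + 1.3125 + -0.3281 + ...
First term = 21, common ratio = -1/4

For |r| < 1, S = a / (1 - r)
S = 21 / (1 - (-1/4))
S = 21 / (5/4)
S = 84/5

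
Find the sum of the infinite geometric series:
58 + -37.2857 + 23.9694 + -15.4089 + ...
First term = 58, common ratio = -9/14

For |r| < 1, S = a / (1 - r)
S = 58 / (1 - (-9/14))
S = 58 / (23/14)
S = 812/23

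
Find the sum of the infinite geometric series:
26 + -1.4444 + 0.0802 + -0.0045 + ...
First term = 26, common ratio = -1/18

For |r| < 1, S = a / (1 - r)
S = 26 / (1 - (-1/18))
S = 26 / (19/18)
S = 468/19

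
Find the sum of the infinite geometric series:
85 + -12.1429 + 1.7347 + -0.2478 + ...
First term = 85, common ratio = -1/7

For |r| < 1, S = a / (1 - r)
S = 85 / (1 - (-1/7))
S = 85 / (8/7)
S = 595/8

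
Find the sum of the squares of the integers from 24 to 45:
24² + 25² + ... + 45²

Use ∑_{k=1}^{n} k² = n(n+1)(2n+1)/6, then subtract the first 23 terms.
∑_{k=1}^{45} k² = 45×46×91/6 = 31395
∑_{k=1}^{23} k² = 23×24×47/6 = 4324
∑_{k=24}^{45} k² = 31395 - 4324 = 27071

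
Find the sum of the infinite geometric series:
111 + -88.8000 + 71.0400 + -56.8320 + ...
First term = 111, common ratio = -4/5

For |r| < 1, S = a / (1 - r)
S = 111 / (1 - (-4/5))
S = 111 / (9/5)
S = 185/3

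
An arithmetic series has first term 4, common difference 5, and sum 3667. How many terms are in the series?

Using S = n/2 × [2a + (n-1)d]
3667 = n/2 × [2(4) + (n-1)(5)]
3667 = n/2 × [8 + 5n - 5]
7334 = n × [3 + 5n]
5n² + (3)n - 7334 = 0
Discriminant: Δ = (3)² - 4(5)(-7334) = 9 + 146680 = 146689
√Δ = 383
n = [-(3) + √Δ] / (2·5) = (-3 + 383) / 10 = 380 / 10 = 38
(The negative root is discarded since n must be a positive integer.)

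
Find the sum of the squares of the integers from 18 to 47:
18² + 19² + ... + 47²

Use ∑_{k=1}^{n} k² = n(n+1)(2n+1)/6, then subtract the first 17 terms.
∑_{k=1}^{47} k² = 47×48×95/6 = 35720
∑_{k=1}^{17} k² = 17×18×35/6 = 1785
∑_{k=18}^{47} k² = 35720 - 1785 = 33935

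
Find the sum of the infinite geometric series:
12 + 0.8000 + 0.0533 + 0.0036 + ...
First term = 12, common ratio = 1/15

For |r| < 1, S = a / (1 - r)
S = 12 / (1 - (1/15))
S = 12 / (14/15)
S = 90/7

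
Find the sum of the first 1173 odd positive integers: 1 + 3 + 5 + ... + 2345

Sum of first n odd numbers = n²
= 1173²
= 1375929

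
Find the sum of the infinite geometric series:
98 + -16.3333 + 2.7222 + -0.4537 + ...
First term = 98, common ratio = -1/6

For |r| < 1, S = a / (1 - r)
S = 98 / (1 - (-1/6))
S = 98 / (7/6)
S = 84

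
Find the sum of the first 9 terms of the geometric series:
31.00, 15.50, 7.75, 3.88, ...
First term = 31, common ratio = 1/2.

Sₙ = a(1 - rⁿ) / (1 - r)
S_9 = 31(1 - (1/2)^9) / (1 - (1/2))
S_9 = 31(1 - (1/512)) / (1/2)
S_9 = 15841/256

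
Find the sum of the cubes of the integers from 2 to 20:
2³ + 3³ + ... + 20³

Use ∑_{k=1}^{n} k³ = [n(n+1)/2]², then subtract the first 1 terms.
∑_{k=1}^{20} k³ = [20×21/2]² = 210² = 44100
∑_{k=1}^{1} k³ = [1×2/2]² = 1² = 1
∑_{k=2}^{20} k³ = 44100 - 1 = 44099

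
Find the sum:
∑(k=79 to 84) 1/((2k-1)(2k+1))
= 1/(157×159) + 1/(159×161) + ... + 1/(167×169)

Partial fractions: 1/((2k-1)(2k+1)) = (1/2)[1/(2k-1) - 1/(2k+1)]
The series telescopes:
= (1/2)[1/157 - 1/169]
= 6/26533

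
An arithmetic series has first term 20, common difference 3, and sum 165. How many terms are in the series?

Using S = n/2 × [2a + (n-1)d]
165 = n/2 × [2(20) + (n-1)(3)]
165 = n/2 × [40 + 3n - 3]
330 = n × [37 + 3n]
3n² + (37)n - 330 = 0
Discriminant: Δ = (37)² - 4(3)(-330) = 1369 + 3960 = 5329
√Δ = 73
n = [-(37) + √Δ] / (2·3) = (-37 + 73) / 6 = 36 / 6 = 6
(The negative root is discarded since n must be a positive integer.)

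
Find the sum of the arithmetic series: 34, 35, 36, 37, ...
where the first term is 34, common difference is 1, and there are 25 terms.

Sₙ = n/2 × (first + last)
Last term = a + (n-1)d = 34 + (25-1)×1 = 58
S_25 = 25/2 × (34 + 58)
S_25 = 25/2 × 92 = 1150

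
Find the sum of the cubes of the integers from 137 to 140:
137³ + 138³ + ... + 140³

Use ∑_{k=1}^{n} k³ = [n(n+1)/2]², then subtract the first 136 terms.
∑_{k=1}^{140} k³ = [140×141/2]² = 9870² = 97416900
∑_{k=1}^{136} k³ = [136×137/2]² = 9316² = 86787856
∑_{k=137}^{140} k³ = 97416900 - 86787856 = 10629044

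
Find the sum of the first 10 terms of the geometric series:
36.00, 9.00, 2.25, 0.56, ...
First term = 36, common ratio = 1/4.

Sₙ = a(1 - rⁿ) / (1 - r)
S_10 = 36(1 - (1/4)^10) / (1 - (1/4))
S_10 = 36(1 - (1/1048576)) / (3/4)
S_10 = 3145725/65536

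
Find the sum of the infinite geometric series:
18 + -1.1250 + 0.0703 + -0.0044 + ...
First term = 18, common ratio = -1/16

For |r| < 1, S = a / (1 - r)
S = 18 / (1 - (-1/16))
S = 18 / (17/16)
S = 288/17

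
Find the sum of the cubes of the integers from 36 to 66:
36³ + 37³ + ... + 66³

Use ∑_{k=1}^{n} k³ = [n(n+1)/2]², then subtract the first 35 terms.
∑_{k=1}^{66} k³ = [66×67/2]² = 2211² = 4888521
∑_{k=1}^{35} k³ = [35×36/2]² = 630² = 396900
∑_{k=36}^{66} k³ = 4888521 - 396900 = 4491621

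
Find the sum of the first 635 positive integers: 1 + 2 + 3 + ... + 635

Formula: ∑k = n(n+1)/2
= 635×636/2
= 403860/2
= 201930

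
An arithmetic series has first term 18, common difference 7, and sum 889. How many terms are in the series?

Using S = n/2 × [2a + (n-1)d]
889 = n/2 × [2(18) + (n-1)(7)]
889 = n/2 × [36 + 7n - 7]
1778 = n × [29 + 7n]
7n² + (29)n - 1778 = 0
Discriminant: Δ = (29)² - 4(7)(-1778) = 841 + 49784 = 50625
√Δ = 225
n = [-(29) + √Δ] / (2·7) = (-29 + 225) / 14 = 196 / 14 = 14
(The negative root is discarded since n must be a positive integer.)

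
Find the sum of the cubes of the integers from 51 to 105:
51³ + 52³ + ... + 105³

Use ∑_{k=1}^{n} k³ = [n(n+1)/2]², then subtract the first 50 terms.
∑_{k=1}^{105} k³ = [105×106/2]² = 5565² = 30969225
∑_{k=1}^{50} k³ = [50×51/2]² = 1275² = 1625625
∑_{k=51}^{105} k³ = 30969225 - 1625625 = 29343600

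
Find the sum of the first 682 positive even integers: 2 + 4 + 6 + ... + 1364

Sum of first n even numbers = n(n+1)
= 682×683
= 465806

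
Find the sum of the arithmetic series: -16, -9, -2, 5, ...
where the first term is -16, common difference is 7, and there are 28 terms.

Sₙ = n/2 × (first + last)
Last term = a + (n-1)d = -16 + (28-1)×7 = 173
S_28 = 28/2 × (-16 + 173)
S_28 = 28/2 × 157 = 2198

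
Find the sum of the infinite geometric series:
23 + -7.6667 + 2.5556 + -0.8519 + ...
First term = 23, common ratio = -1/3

For |r| < 1, S = a / (1 - r)
S = 23 / (1 - (-1/3))
S = 23 / (4/3)
S = 69/4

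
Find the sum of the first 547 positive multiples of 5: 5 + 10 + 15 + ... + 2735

Factor out 5: = 5(1 + 2 + ... + 547) = 5 × n(n+1)/2
= 5 × 547×548/2
= 5 × 149878
= 749390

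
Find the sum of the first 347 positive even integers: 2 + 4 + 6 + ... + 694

Sum of first n even numbers = n(n+1)
= 347×348
= 120756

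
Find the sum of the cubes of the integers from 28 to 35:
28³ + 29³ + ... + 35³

Use ∑_{k=1}^{n} k³ = [n(n+1)/2]², then subtract the first 27 terms.
∑_{k=1}^{35} k³ = [35×36/2]² = 630² = 396900
∑_{k=1}^{27} k³ = [27×28/2]² = 378² = 142884
∑_{k=28}^{35} k³ = 396900 - 142884 = 254016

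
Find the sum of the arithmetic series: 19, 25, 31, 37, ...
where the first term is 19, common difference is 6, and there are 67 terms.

Sₙ = n/2 × (first + last)
Last term = a + (n-1)d = 19 + (67-1)×6 = 415
S_67 = 67/2 × (19 + 415)
S_67 = 67/2 × 434 = 14539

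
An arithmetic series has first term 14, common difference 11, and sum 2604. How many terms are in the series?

Using S = n/2 × [2a + (n-1)d]
2604 = n/2 × [2(14) + (n-1)(11)]
2604 = n/2 × [28 + 11n - 11]
5208 = n × [17 + 11n]
11n² + (17)n - 5208 = 0
Discriminant: Δ = (17)² - 4(11)(-5208) = 289 + 229152 = 229441
√Δ = 479
n = [-(17) + √Δ] / (2·11) = (-17 + 479) / 22 = 462 / 22 = 21
(The negative root is discarded since n must be a positive integer.)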